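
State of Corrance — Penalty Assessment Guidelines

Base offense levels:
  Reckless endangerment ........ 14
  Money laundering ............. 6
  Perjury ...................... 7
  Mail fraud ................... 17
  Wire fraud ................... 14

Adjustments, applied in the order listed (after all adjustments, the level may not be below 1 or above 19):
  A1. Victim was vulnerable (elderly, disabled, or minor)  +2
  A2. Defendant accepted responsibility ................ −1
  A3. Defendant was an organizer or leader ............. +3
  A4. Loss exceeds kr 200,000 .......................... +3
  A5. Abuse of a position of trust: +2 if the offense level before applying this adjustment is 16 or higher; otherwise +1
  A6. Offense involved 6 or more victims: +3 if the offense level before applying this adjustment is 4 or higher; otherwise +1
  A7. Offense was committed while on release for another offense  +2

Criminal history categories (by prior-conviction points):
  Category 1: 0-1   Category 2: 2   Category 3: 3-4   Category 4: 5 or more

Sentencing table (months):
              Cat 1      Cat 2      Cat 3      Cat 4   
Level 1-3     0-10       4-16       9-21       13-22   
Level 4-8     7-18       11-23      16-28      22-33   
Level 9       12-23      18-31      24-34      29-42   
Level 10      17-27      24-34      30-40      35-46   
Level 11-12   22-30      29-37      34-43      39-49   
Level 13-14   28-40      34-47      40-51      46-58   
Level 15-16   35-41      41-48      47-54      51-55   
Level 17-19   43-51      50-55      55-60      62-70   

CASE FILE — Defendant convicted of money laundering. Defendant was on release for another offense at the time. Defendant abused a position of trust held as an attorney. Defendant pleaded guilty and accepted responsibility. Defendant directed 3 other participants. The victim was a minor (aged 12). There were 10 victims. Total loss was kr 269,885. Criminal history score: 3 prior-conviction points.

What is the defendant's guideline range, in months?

55-60 months

Base offense level for money laundering: 6.
A1 applies: 6 + 2 = 8.
A2 applies: 8 − 1 = 7.
A3 applies: 7 + 3 = 10.
A4 applies: 10 + 3 = 13.
A5 applies (level before this adjustment is 13 < 16, so +1): 13 + 1 = 14.
A6 applies (level before this adjustment is 14 ≥ 4, so +3): 14 + 3 = 17.
A7 applies: 17 + 2 = 19.
Final offense level: 19.
Criminal history: 3 prior points → Category 3 (3-4).
Level 19 falls in the 17-19 band.
Grid: Level 17-19 × Category 3 = 55-60 months.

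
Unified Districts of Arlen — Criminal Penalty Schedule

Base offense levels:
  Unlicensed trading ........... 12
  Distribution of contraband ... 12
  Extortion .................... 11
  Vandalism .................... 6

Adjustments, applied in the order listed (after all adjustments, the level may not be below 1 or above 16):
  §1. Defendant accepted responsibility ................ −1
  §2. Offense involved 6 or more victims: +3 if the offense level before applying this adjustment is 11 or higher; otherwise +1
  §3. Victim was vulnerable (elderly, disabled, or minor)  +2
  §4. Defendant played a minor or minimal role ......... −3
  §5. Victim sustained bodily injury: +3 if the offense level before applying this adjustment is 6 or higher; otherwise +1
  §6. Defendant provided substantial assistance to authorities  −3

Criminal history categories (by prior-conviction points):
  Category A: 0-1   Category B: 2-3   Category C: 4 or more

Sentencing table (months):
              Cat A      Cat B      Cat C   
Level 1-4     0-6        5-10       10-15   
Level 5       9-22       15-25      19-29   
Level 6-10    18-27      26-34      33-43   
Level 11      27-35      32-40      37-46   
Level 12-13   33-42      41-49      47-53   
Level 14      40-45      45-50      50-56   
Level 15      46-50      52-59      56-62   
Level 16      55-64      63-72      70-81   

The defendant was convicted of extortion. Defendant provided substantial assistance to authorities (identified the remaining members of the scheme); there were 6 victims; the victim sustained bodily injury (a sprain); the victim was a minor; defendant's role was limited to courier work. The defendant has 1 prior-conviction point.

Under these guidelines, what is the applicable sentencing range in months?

Base offense level for extortion: 11.
§2 applies (level before this adjustment is 11 ≥ 11, so +3): 11 + 3 = 14.
§3 applies: 14 + 2 = 16.
§4 applies: 16 − 3 = 13.
§5 applies (level before this adjustment is 13 ≥ 6, so +3): 13 + 3 = 16.
§6 applies: 16 − 3 = 13.
Final offense level: 13.
Criminal history: 1 prior point → Category A (0-1).
Level 13 falls in the 12-13 band.
Grid: Level 12-13 × Category A = 33-42 months.

33-42 months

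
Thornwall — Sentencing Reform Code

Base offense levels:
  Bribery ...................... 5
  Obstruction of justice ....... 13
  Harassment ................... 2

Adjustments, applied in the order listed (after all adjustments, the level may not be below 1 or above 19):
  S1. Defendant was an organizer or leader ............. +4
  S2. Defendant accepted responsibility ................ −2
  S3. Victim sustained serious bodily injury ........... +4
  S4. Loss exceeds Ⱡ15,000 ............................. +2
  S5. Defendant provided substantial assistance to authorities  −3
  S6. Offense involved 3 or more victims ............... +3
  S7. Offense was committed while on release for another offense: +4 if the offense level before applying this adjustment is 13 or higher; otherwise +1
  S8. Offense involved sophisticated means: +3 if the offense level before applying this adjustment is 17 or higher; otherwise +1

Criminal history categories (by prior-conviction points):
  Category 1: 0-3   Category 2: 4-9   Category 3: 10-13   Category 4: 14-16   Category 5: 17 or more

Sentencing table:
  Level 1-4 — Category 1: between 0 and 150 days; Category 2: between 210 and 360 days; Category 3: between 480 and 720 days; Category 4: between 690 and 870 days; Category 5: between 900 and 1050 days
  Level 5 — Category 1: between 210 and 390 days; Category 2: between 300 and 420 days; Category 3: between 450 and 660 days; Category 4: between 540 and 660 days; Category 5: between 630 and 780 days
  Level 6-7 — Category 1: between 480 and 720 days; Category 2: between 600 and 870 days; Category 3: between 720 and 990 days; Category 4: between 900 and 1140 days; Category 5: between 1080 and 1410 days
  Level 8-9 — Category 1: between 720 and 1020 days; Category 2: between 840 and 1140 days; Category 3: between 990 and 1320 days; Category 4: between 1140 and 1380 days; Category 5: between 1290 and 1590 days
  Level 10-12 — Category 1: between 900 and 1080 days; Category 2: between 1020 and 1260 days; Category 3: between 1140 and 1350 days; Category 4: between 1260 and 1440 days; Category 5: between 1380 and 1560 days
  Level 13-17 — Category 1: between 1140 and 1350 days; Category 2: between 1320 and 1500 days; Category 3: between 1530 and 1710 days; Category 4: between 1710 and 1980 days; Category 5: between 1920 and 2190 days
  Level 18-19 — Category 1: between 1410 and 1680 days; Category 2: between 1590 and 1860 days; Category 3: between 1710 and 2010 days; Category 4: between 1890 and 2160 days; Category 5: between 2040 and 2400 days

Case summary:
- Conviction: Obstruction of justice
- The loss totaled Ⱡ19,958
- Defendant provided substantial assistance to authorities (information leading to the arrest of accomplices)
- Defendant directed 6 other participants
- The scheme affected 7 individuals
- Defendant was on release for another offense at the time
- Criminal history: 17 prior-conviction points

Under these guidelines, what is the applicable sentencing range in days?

Base offense level for obstruction of justice: 13.
S1 applies: 13 + 4 = 17.
S2 does not apply.
S3 does not apply.
S4 applies: 17 + 2 = 19.
S5 applies: 19 − 3 = 16.
S6 applies: 16 + 3 = 19.
S7 applies (level before this adjustment is 19 ≥ 13, so +4): 19 + 4 = 23.
Level 23 exceeds the maximum of 19; capped at 19.
Final offense level: 19.
Criminal history: 17 prior points → Category 5 (17+).
Level 19 falls in the 18-19 band.
Grid: Level 18-19 × Category 5 = 2040-2400 days.

2040-2400 days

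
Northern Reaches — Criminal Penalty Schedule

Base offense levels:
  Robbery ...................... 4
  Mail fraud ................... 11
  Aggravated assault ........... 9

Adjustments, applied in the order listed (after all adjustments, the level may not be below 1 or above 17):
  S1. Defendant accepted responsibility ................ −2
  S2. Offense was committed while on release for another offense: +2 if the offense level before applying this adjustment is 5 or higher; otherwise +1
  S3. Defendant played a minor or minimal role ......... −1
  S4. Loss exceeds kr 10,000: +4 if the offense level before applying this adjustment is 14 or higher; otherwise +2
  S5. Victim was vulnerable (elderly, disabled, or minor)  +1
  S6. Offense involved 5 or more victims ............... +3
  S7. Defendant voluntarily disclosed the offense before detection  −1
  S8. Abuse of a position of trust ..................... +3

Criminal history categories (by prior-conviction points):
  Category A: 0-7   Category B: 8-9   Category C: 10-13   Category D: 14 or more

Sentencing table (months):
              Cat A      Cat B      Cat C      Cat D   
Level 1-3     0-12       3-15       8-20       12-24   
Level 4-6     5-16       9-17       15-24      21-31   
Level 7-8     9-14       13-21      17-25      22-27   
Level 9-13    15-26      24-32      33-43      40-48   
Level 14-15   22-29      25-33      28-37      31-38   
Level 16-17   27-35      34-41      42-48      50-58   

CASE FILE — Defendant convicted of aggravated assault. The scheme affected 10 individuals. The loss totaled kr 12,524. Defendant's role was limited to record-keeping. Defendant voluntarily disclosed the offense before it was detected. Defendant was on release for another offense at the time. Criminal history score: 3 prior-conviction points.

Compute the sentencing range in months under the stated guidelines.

22-29 months

Base offense level for aggravated assault: 9.
S1 does not apply.
S2 applies (level before this adjustment is 9 ≥ 5, so +2): 9 + 2 = 11.
S3 applies: 11 − 1 = 10.
S4 applies (level before this adjustment is 10 < 14, so +2): 10 + 2 = 12.
S6 applies: 12 + 3 = 15.
S7 applies: 15 − 1 = 14.
Final offense level: 14.
Criminal history: 3 prior points → Category A (0-7).
Level 14 falls in the 14-15 band.
Grid: Level 14-15 × Category A = 22-29 months.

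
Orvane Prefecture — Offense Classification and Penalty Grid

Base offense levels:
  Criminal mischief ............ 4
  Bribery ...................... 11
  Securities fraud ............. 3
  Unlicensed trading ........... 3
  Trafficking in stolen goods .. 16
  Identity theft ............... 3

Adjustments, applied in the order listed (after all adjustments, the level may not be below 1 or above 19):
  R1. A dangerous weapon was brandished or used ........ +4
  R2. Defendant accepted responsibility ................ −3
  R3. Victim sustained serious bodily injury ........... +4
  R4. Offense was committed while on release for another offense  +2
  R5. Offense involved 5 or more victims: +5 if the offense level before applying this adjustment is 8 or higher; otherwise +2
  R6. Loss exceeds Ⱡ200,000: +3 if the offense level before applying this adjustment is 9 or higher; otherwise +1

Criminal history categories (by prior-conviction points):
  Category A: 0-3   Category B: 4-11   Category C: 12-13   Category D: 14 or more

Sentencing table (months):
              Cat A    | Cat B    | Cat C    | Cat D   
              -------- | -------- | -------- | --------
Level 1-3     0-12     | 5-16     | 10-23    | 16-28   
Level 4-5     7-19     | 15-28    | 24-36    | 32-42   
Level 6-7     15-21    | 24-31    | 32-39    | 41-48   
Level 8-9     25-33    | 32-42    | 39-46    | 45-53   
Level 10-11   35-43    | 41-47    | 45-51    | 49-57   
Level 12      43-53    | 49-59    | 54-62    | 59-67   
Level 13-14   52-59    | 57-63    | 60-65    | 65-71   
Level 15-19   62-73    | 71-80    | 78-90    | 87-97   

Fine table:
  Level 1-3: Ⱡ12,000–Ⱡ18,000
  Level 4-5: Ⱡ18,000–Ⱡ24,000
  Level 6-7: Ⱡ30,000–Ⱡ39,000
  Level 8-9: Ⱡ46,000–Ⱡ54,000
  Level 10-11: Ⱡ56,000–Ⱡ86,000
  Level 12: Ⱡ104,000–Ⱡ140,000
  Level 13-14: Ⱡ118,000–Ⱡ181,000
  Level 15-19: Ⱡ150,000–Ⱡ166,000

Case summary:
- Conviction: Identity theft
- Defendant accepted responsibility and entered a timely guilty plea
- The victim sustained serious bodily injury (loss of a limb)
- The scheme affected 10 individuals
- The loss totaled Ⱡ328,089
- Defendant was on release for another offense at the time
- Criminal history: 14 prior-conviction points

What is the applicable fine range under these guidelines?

Base offense level for identity theft: 3.
R2 applies: 3 − 3 = 0.
R3 applies: 0 + 4 = 4.
R4 applies: 4 + 2 = 6.
R5 applies (level before this adjustment is 6 < 8, so +2): 6 + 2 = 8.
R6 applies (level before this adjustment is 8 < 9, so +1): 8 + 1 = 9.
Final offense level: 9.
Level 9 falls in the 8-9 band.
Fine table: Level 8-9 → Ⱡ46,000–Ⱡ54,000.

Ⱡ46,000–Ⱡ54,000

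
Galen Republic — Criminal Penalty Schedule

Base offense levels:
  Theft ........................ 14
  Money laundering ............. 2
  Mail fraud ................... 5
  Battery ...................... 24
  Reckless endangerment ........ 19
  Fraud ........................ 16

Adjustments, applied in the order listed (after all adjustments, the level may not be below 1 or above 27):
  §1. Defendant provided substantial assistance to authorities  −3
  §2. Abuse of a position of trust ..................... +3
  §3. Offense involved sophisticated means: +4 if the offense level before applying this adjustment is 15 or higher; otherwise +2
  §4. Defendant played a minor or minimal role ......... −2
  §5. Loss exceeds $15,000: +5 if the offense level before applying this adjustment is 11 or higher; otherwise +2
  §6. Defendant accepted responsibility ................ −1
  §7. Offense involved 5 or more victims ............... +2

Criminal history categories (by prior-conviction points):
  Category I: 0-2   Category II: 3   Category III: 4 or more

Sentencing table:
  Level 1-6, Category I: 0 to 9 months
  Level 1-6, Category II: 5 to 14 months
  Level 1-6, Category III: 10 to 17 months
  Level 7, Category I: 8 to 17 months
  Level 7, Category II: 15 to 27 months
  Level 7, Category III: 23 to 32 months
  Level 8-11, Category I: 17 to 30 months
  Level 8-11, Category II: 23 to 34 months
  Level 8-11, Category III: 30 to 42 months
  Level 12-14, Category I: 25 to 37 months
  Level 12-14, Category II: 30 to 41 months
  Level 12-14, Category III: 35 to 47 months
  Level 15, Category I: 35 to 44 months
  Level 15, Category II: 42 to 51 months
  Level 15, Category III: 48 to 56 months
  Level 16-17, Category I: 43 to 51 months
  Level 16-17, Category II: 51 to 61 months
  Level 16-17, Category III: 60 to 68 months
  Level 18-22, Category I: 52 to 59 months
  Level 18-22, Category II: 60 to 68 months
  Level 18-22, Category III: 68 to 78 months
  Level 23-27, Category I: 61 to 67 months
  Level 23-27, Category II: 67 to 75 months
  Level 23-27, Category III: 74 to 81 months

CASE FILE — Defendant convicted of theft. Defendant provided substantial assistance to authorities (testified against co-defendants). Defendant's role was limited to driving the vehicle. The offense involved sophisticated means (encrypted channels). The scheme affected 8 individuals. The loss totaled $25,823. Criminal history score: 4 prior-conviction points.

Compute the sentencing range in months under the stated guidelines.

Base offense level for theft: 14.
§1 applies: 14 − 3 = 11.
§2 does not apply.
§3 applies (level before this adjustment is 11 < 15, so +2): 11 + 2 = 13.
§4 applies: 13 − 2 = 11.
§5 applies (level before this adjustment is 11 ≥ 11, so +5): 11 + 5 = 16.
§6 does not apply.
§7 applies: 16 + 2 = 18.
Final offense level: 18.
Criminal history: 4 prior points → Category III (4+).
Level 18 falls in the 18-22 band.
Grid: Level 18-22 × Category III = 68-78 months.

68-78 months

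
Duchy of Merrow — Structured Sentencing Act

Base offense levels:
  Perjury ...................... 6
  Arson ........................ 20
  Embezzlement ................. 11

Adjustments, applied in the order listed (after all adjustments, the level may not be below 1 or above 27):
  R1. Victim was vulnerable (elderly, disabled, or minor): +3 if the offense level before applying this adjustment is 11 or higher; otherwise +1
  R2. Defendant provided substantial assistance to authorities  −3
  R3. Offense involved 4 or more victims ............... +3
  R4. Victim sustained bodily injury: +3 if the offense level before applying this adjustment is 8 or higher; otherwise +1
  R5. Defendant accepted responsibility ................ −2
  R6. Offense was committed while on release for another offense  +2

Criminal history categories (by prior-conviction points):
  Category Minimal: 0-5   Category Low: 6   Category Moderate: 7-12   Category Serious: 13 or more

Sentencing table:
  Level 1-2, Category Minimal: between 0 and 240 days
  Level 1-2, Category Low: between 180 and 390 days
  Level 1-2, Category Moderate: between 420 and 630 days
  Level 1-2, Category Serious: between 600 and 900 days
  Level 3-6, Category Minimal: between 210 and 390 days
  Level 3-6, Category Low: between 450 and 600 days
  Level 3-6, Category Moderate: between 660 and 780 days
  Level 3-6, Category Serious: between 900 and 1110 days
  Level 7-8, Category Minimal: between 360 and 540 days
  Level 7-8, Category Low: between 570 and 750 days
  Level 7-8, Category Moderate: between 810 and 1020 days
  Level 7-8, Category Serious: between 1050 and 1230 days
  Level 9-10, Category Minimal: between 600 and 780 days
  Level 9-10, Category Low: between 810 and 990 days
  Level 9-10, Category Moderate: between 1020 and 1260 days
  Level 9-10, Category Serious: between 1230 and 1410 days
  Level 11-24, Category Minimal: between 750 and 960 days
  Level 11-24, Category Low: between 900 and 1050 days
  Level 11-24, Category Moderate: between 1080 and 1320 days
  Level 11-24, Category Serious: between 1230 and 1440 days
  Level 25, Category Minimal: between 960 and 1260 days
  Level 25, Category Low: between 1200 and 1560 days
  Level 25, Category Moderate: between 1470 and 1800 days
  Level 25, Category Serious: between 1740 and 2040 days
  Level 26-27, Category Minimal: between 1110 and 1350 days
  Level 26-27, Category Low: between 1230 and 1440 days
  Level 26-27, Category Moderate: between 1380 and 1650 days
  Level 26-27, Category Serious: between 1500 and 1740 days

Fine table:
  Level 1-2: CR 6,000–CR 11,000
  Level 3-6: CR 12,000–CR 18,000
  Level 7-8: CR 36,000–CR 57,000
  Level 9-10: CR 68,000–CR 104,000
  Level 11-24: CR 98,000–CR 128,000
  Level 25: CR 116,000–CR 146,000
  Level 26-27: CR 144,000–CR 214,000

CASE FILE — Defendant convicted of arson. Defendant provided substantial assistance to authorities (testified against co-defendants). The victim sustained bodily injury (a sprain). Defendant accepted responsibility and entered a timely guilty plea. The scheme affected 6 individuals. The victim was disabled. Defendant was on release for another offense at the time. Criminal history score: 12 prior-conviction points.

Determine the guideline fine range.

CR 144,000–CR 214,000

Base offense level for arson: 20.
R1 applies (level before this adjustment is 20 ≥ 11, so +3): 20 + 3 = 23.
R2 applies: 23 − 3 = 20.
R3 applies: 20 + 3 = 23.
R4 applies (level before this adjustment is 23 ≥ 8, so +3): 23 + 3 = 26.
R5 applies: 26 − 2 = 24.
R6 applies: 24 + 2 = 26.
Final offense level: 26.
Level 26 falls in the 26-27 band.
Fine table: Level 26-27 → CR 144,000–CR 214,000.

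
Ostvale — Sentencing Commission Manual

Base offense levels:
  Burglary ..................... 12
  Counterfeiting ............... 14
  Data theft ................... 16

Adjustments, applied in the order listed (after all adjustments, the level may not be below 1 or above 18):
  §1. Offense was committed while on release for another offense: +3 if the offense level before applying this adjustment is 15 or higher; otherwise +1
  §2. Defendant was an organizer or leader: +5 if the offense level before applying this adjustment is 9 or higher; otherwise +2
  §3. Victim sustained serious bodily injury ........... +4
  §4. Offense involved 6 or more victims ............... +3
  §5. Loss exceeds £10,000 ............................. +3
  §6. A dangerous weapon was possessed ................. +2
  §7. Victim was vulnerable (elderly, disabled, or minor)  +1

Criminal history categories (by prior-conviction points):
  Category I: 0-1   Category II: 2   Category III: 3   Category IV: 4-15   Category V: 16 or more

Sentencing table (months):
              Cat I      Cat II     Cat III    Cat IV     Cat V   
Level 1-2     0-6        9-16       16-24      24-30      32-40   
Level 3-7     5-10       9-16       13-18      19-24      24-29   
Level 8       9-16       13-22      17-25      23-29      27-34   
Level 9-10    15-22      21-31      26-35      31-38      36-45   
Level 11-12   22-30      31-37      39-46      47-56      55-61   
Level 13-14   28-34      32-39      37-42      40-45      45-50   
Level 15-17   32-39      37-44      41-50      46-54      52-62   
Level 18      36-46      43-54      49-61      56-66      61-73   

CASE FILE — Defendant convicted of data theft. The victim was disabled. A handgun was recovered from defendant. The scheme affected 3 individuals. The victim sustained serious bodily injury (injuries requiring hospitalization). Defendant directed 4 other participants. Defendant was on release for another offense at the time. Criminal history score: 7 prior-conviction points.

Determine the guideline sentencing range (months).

Base offense level for data theft: 16.
§1 applies (level before this adjustment is 16 ≥ 15, so +3): 16 + 3 = 19.
§2 applies (level before this adjustment is 19 ≥ 9, so +5): 19 + 5 = 24.
§3 applies: 24 + 4 = 28.
§4 does not apply.
§6 applies: 28 + 2 = 30.
§7 applies: 30 + 1 = 31.
Level 31 exceeds the maximum of 18; capped at 18.
Final offense level: 18.
Criminal history: 7 prior points → Category IV (4-15).
Level 18 falls in the 18 band.
Grid: Level 18 × Category IV = 56-66 months.

56-66 months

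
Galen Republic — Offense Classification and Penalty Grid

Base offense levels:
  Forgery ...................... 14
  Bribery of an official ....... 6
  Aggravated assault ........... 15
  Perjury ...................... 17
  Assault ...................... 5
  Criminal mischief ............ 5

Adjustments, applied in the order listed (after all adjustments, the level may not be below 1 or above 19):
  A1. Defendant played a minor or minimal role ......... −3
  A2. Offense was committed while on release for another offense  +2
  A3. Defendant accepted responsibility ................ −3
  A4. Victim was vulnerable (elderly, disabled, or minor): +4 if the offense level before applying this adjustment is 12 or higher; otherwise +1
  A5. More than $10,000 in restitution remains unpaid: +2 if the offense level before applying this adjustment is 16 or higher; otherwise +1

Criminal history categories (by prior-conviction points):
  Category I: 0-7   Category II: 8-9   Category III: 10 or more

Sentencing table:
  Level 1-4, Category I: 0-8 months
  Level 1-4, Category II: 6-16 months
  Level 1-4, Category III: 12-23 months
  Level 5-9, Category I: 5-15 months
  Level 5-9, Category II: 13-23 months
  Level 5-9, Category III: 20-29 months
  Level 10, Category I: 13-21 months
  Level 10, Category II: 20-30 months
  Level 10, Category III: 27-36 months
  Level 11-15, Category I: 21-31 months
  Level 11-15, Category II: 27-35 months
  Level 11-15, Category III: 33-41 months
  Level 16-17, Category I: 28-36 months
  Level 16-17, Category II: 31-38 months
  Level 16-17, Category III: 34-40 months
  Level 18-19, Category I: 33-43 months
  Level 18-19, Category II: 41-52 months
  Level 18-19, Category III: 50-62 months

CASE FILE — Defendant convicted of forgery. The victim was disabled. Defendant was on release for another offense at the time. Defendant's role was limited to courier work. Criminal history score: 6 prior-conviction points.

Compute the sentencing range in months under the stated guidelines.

28-36 months

Base offense level for forgery: 14.
A1 applies: 14 − 3 = 11.
A2 applies: 11 + 2 = 13.
A4 applies (level before this adjustment is 13 ≥ 12, so +4): 13 + 4 = 17.
Final offense level: 17.
Criminal history: 6 prior points → Category I (0-7).
Level 17 falls in the 16-17 band.
Grid: Level 16-17 × Category I = 28-36 months.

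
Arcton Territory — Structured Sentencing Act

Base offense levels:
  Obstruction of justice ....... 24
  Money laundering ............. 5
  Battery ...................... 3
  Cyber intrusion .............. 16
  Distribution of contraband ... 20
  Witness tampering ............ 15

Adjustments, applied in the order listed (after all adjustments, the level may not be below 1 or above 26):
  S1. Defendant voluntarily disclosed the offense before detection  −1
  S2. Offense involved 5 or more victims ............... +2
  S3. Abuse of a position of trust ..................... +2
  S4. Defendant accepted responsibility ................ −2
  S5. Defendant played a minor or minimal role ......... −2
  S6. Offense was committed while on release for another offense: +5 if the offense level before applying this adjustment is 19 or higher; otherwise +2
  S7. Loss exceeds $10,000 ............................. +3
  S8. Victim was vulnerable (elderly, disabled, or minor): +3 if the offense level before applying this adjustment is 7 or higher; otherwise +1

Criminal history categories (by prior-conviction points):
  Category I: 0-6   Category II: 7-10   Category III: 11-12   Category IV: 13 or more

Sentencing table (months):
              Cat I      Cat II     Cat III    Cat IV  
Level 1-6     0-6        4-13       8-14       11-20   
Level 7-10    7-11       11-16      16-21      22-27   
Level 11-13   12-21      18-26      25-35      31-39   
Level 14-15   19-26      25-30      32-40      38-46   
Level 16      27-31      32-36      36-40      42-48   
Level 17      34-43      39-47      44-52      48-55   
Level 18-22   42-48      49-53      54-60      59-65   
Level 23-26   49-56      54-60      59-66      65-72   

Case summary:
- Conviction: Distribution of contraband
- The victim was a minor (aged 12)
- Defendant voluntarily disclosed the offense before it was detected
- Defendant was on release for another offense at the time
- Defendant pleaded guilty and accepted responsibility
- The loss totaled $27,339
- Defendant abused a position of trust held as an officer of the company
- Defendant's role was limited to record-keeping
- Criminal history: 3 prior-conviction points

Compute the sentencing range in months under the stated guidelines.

Base offense level for distribution of contraband: 20.
S1 applies: 20 − 1 = 19.
S2 does not apply.
S3 applies: 19 + 2 = 21.
S4 applies: 21 − 2 = 19.
S5 applies: 19 − 2 = 17.
S6 applies (level before this adjustment is 17 < 19, so +2): 17 + 2 = 19.
S7 applies: 19 + 3 = 22.
S8 applies (level before this adjustment is 22 ≥ 7, so +3): 22 + 3 = 25.
Final offense level: 25.
Criminal history: 3 prior points → Category I (0-6).
Level 25 falls in the 23-26 band.
Grid: Level 23-26 × Category I = 49-56 months.

49-56 months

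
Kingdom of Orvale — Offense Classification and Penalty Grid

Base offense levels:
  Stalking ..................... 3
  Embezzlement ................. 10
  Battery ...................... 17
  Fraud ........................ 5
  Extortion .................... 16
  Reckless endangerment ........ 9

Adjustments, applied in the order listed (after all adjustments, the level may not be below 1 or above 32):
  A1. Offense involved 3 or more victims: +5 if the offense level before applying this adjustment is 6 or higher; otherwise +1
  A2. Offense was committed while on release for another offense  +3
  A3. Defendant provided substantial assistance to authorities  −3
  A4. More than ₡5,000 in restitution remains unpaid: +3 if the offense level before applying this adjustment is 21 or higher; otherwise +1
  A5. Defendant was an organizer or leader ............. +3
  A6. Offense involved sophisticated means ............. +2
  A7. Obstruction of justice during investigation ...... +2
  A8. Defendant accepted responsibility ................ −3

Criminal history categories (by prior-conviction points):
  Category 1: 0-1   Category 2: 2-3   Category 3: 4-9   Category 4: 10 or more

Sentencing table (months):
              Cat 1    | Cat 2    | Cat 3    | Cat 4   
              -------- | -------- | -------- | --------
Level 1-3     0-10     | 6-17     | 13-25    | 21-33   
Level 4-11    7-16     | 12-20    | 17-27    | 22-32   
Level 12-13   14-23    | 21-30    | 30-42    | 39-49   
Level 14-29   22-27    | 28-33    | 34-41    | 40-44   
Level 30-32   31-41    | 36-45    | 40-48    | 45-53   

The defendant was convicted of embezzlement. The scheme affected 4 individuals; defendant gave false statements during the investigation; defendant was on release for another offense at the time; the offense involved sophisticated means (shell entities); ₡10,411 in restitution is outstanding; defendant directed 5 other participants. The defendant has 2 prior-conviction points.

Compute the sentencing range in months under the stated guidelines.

28-33 months

Base offense level for embezzlement: 10.
A1 applies (level before this adjustment is 10 ≥ 6, so +5): 10 + 5 = 15.
A2 applies: 15 + 3 = 18.
A3 does not apply.
A4 applies (level before this adjustment is 18 < 21, so +1): 18 + 1 = 19.
A5 applies: 19 + 3 = 22.
A6 applies: 22 + 2 = 24.
A7 applies: 24 + 2 = 26.
A8 does not apply.
Final offense level: 26.
Criminal history: 2 prior points → Category 2 (2-3).
Level 26 falls in the 14-29 band.
Grid: Level 14-29 × Category 2 = 28-33 months.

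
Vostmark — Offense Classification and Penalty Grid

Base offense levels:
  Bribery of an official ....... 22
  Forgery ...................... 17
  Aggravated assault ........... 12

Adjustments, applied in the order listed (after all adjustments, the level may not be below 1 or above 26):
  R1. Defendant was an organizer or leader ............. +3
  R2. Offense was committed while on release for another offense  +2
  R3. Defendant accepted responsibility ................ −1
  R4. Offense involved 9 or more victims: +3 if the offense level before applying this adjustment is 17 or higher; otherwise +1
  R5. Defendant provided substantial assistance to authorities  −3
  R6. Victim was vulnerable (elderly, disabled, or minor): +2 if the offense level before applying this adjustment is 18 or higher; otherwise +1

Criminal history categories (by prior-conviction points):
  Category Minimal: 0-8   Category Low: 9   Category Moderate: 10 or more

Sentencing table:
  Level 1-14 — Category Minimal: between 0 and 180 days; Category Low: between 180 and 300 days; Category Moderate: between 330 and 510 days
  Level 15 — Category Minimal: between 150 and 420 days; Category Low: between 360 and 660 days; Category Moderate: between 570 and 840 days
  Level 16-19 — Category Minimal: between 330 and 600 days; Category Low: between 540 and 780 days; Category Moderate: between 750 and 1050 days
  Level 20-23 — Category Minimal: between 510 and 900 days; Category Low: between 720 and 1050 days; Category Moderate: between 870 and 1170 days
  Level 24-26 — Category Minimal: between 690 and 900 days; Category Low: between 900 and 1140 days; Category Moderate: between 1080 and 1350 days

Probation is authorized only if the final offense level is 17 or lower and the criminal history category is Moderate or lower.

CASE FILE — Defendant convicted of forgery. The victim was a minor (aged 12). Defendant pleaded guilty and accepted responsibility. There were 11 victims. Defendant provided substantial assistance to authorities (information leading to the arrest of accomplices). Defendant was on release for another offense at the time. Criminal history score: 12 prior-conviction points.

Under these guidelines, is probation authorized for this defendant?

No

Base offense level for forgery: 17.
R1 does not apply.
R2 applies: 17 + 2 = 19.
R3 applies: 19 − 1 = 18.
R4 applies (level before this adjustment is 18 ≥ 17, so +3): 18 + 3 = 21.
R5 applies: 21 − 3 = 18.
R6 applies (level before this adjustment is 18 ≥ 18, so +2): 18 + 2 = 20.
Final offense level: 20.
Criminal history: 12 prior points → Category Moderate (10+).
Level 20 falls in the 20-23 band.
Grid: Level 20-23 × Category Moderate = 870-1170 days.
Probation check: level 20 > 17 and category Moderate ≤ Moderate → not eligible.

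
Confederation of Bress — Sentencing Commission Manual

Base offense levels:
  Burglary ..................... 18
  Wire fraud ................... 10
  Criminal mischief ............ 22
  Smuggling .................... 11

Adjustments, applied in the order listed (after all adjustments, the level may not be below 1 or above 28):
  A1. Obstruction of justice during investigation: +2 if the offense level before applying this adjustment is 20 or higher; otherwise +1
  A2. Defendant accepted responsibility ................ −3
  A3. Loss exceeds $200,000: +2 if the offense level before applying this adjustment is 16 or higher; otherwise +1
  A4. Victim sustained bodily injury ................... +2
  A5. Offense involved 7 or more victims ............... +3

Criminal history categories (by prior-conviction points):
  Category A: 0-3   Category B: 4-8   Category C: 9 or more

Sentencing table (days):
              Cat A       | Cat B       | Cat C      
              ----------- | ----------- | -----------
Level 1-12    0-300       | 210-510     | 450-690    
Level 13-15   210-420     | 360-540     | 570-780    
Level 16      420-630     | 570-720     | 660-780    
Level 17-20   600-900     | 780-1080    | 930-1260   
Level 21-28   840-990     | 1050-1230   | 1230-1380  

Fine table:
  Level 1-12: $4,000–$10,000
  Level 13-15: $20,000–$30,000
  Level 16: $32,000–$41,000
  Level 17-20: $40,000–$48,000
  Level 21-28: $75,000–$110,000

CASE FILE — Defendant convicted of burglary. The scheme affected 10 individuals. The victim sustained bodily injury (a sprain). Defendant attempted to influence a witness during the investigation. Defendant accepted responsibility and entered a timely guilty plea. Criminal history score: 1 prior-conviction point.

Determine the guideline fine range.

Base offense level for burglary: 18.
A1 applies (level before this adjustment is 18 < 20, so +1): 18 + 1 = 19.
A2 applies: 19 − 3 = 16.
A4 applies: 16 + 2 = 18.
A5 applies: 18 + 3 = 21.
Final offense level: 21.
Level 21 falls in the 21-28 band.
Fine table: Level 21-28 → $75,000–$110,000.

$75,000–$110,000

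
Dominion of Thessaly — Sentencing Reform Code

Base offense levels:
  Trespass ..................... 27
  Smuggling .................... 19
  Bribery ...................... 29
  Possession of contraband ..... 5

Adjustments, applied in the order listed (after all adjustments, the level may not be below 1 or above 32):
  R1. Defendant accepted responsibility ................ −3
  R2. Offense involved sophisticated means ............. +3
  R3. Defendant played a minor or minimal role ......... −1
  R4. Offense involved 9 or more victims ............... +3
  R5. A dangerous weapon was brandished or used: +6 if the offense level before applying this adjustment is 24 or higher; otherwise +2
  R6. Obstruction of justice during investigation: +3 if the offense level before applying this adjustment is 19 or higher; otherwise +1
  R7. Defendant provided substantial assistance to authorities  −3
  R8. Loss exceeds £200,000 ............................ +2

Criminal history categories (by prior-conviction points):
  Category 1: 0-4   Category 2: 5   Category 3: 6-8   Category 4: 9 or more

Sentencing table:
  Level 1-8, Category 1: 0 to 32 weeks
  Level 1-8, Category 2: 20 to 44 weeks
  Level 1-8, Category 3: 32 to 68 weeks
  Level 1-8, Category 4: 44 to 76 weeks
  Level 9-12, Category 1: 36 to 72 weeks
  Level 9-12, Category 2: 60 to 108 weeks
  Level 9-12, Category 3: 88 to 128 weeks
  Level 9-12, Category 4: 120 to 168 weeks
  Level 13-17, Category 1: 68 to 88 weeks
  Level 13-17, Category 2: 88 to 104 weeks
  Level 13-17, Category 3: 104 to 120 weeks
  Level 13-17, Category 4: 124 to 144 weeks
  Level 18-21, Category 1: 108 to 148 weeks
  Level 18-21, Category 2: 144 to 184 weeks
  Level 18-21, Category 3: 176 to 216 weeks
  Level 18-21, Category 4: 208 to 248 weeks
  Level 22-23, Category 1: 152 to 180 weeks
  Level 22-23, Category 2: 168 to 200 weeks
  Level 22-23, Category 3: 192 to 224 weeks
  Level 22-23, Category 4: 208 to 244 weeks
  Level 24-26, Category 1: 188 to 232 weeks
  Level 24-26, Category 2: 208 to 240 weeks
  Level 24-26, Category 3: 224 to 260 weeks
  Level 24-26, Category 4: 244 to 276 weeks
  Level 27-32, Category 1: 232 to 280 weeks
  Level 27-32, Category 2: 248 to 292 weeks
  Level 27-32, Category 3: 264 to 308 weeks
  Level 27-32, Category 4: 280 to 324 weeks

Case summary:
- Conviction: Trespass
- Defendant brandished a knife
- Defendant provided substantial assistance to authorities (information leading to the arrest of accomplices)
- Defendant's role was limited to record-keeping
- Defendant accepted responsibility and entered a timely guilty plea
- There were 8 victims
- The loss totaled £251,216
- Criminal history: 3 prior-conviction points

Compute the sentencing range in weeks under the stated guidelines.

188-232 weeks

Base offense level for trespass: 27.
R1 applies: 27 − 3 = 24.
R2 does not apply.
R3 applies: 24 − 1 = 23.
R5 applies (level before this adjustment is 23 < 24, so +2): 23 + 2 = 25.
R6 does not apply.
R7 applies: 25 − 3 = 22.
R8 applies: 22 + 2 = 24.
Final offense level: 24.
Criminal history: 3 prior points → Category 1 (0-4).
Level 24 falls in the 24-26 band.
Grid: Level 24-26 × Category 1 = 188-232 weeks.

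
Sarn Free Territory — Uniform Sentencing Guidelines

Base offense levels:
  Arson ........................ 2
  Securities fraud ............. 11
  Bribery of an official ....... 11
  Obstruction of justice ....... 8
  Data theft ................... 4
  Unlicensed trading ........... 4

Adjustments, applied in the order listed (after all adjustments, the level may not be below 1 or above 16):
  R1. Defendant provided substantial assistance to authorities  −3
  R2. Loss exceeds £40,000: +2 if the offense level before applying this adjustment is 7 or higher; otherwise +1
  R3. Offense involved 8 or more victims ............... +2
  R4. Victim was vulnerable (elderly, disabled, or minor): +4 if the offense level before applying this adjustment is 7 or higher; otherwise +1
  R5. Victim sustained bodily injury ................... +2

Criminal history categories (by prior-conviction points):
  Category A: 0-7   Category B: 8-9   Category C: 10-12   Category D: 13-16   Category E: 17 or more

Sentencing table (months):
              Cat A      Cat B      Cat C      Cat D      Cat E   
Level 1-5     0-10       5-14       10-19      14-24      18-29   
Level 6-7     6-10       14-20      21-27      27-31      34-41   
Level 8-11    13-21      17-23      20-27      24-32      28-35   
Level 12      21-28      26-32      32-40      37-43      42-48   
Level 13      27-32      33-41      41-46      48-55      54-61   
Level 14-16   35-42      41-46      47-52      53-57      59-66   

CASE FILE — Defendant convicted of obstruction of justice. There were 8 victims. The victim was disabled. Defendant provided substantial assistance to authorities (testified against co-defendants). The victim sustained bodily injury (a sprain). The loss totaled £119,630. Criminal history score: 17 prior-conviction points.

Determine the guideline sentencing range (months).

59-66 months

Base offense level for obstruction of justice: 8.
R1 applies: 8 − 3 = 5.
R2 applies (level before this adjustment is 5 < 7, so +1): 5 + 1 = 6.
R3 applies: 6 + 2 = 8.
R4 applies (level before this adjustment is 8 ≥ 7, so +4): 8 + 4 = 12.
R5 applies: 12 + 2 = 14.
Final offense level: 14.
Criminal history: 17 prior points → Category E (17+).
Level 14 falls in the 14-16 band.
Grid: Level 14-16 × Category E = 59-66 months.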